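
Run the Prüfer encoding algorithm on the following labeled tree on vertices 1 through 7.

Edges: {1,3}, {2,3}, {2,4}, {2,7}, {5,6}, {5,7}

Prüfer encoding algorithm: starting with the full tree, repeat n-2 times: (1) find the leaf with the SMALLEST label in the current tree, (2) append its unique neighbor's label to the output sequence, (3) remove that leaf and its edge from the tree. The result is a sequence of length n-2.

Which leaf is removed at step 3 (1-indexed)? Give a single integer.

Step 1: current leaves = {1,4,6}. Remove leaf 1 (neighbor: 3).
Step 2: current leaves = {3,4,6}. Remove leaf 3 (neighbor: 2).
Step 3: current leaves = {4,6}. Remove leaf 4 (neighbor: 2).

Answer: 4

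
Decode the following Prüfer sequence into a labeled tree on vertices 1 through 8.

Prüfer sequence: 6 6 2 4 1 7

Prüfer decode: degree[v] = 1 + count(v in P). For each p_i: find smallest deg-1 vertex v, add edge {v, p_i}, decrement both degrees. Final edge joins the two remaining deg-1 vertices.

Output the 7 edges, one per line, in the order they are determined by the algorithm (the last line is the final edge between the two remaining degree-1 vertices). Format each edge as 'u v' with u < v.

Answer: 3 6
5 6
2 6
2 4
1 4
1 7
7 8

Derivation:
Initial degrees: {1:2, 2:2, 3:1, 4:2, 5:1, 6:3, 7:2, 8:1}
Step 1: smallest deg-1 vertex = 3, p_1 = 6. Add edge {3,6}. Now deg[3]=0, deg[6]=2.
Step 2: smallest deg-1 vertex = 5, p_2 = 6. Add edge {5,6}. Now deg[5]=0, deg[6]=1.
Step 3: smallest deg-1 vertex = 6, p_3 = 2. Add edge {2,6}. Now deg[6]=0, deg[2]=1.
Step 4: smallest deg-1 vertex = 2, p_4 = 4. Add edge {2,4}. Now deg[2]=0, deg[4]=1.
Step 5: smallest deg-1 vertex = 4, p_5 = 1. Add edge {1,4}. Now deg[4]=0, deg[1]=1.
Step 6: smallest deg-1 vertex = 1, p_6 = 7. Add edge {1,7}. Now deg[1]=0, deg[7]=1.
Final: two remaining deg-1 vertices are 7, 8. Add edge {7,8}.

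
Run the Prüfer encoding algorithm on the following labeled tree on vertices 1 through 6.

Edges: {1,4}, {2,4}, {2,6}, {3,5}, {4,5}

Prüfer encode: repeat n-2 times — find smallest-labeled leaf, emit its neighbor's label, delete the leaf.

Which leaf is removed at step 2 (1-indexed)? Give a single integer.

Step 1: current leaves = {1,3,6}. Remove leaf 1 (neighbor: 4).
Step 2: current leaves = {3,6}. Remove leaf 3 (neighbor: 5).

Answer: 3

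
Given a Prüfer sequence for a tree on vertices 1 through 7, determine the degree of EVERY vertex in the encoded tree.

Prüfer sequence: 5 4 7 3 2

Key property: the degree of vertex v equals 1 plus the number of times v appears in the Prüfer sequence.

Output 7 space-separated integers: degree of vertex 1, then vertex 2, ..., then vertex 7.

p_1 = 5: count[5] becomes 1
p_2 = 4: count[4] becomes 1
p_3 = 7: count[7] becomes 1
p_4 = 3: count[3] becomes 1
p_5 = 2: count[2] becomes 1
Degrees (1 + count): deg[1]=1+0=1, deg[2]=1+1=2, deg[3]=1+1=2, deg[4]=1+1=2, deg[5]=1+1=2, deg[6]=1+0=1, deg[7]=1+1=2

Answer: 1 2 2 2 2 1 2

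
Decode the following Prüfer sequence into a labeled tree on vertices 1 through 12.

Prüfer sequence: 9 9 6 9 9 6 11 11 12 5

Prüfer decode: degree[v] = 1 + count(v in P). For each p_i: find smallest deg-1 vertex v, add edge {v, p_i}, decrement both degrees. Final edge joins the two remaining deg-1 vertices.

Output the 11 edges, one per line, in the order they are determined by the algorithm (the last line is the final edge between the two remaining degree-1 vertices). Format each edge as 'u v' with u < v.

Initial degrees: {1:1, 2:1, 3:1, 4:1, 5:2, 6:3, 7:1, 8:1, 9:5, 10:1, 11:3, 12:2}
Step 1: smallest deg-1 vertex = 1, p_1 = 9. Add edge {1,9}. Now deg[1]=0, deg[9]=4.
Step 2: smallest deg-1 vertex = 2, p_2 = 9. Add edge {2,9}. Now deg[2]=0, deg[9]=3.
Step 3: smallest deg-1 vertex = 3, p_3 = 6. Add edge {3,6}. Now deg[3]=0, deg[6]=2.
Step 4: smallest deg-1 vertex = 4, p_4 = 9. Add edge {4,9}. Now deg[4]=0, deg[9]=2.
Step 5: smallest deg-1 vertex = 7, p_5 = 9. Add edge {7,9}. Now deg[7]=0, deg[9]=1.
Step 6: smallest deg-1 vertex = 8, p_6 = 6. Add edge {6,8}. Now deg[8]=0, deg[6]=1.
Step 7: smallest deg-1 vertex = 6, p_7 = 11. Add edge {6,11}. Now deg[6]=0, deg[11]=2.
Step 8: smallest deg-1 vertex = 9, p_8 = 11. Add edge {9,11}. Now deg[9]=0, deg[11]=1.
Step 9: smallest deg-1 vertex = 10, p_9 = 12. Add edge {10,12}. Now deg[10]=0, deg[12]=1.
Step 10: smallest deg-1 vertex = 11, p_10 = 5. Add edge {5,11}. Now deg[11]=0, deg[5]=1.
Final: two remaining deg-1 vertices are 5, 12. Add edge {5,12}.

Answer: 1 9
2 9
3 6
4 9
7 9
6 8
6 11
9 11
10 12
5 11
5 12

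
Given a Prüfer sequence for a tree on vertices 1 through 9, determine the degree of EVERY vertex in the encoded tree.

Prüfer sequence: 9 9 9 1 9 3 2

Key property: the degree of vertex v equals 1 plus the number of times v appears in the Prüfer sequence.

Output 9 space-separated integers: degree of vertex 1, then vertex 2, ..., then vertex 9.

p_1 = 9: count[9] becomes 1
p_2 = 9: count[9] becomes 2
p_3 = 9: count[9] becomes 3
p_4 = 1: count[1] becomes 1
p_5 = 9: count[9] becomes 4
p_6 = 3: count[3] becomes 1
p_7 = 2: count[2] becomes 1
Degrees (1 + count): deg[1]=1+1=2, deg[2]=1+1=2, deg[3]=1+1=2, deg[4]=1+0=1, deg[5]=1+0=1, deg[6]=1+0=1, deg[7]=1+0=1, deg[8]=1+0=1, deg[9]=1+4=5

Answer: 2 2 2 1 1 1 1 1 5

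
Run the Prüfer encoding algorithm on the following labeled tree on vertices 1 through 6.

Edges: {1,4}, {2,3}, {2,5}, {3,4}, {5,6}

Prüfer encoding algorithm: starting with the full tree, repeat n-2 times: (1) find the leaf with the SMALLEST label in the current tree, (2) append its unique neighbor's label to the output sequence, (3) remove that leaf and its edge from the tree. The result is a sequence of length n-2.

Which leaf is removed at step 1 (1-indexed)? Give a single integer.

Step 1: current leaves = {1,6}. Remove leaf 1 (neighbor: 4).

Answer: 1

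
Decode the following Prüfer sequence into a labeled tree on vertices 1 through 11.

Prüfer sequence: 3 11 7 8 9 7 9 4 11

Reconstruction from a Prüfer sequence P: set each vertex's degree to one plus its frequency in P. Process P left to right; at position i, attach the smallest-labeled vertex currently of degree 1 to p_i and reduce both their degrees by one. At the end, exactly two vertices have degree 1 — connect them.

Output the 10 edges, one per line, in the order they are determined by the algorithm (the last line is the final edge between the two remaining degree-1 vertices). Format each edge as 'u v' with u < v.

Initial degrees: {1:1, 2:1, 3:2, 4:2, 5:1, 6:1, 7:3, 8:2, 9:3, 10:1, 11:3}
Step 1: smallest deg-1 vertex = 1, p_1 = 3. Add edge {1,3}. Now deg[1]=0, deg[3]=1.
Step 2: smallest deg-1 vertex = 2, p_2 = 11. Add edge {2,11}. Now deg[2]=0, deg[11]=2.
Step 3: smallest deg-1 vertex = 3, p_3 = 7. Add edge {3,7}. Now deg[3]=0, deg[7]=2.
Step 4: smallest deg-1 vertex = 5, p_4 = 8. Add edge {5,8}. Now deg[5]=0, deg[8]=1.
Step 5: smallest deg-1 vertex = 6, p_5 = 9. Add edge {6,9}. Now deg[6]=0, deg[9]=2.
Step 6: smallest deg-1 vertex = 8, p_6 = 7. Add edge {7,8}. Now deg[8]=0, deg[7]=1.
Step 7: smallest deg-1 vertex = 7, p_7 = 9. Add edge {7,9}. Now deg[7]=0, deg[9]=1.
Step 8: smallest deg-1 vertex = 9, p_8 = 4. Add edge {4,9}. Now deg[9]=0, deg[4]=1.
Step 9: smallest deg-1 vertex = 4, p_9 = 11. Add edge {4,11}. Now deg[4]=0, deg[11]=1.
Final: two remaining deg-1 vertices are 10, 11. Add edge {10,11}.

Answer: 1 3
2 11
3 7
5 8
6 9
7 8
7 9
4 9
4 11
10 11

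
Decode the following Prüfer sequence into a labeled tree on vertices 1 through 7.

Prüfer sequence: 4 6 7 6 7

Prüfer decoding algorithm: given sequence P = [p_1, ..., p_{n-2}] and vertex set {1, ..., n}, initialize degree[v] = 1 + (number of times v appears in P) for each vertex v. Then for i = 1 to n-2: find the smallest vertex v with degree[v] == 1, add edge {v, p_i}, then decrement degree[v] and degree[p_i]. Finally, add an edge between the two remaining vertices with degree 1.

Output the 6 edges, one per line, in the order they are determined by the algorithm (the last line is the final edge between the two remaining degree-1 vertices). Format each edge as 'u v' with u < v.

Initial degrees: {1:1, 2:1, 3:1, 4:2, 5:1, 6:3, 7:3}
Step 1: smallest deg-1 vertex = 1, p_1 = 4. Add edge {1,4}. Now deg[1]=0, deg[4]=1.
Step 2: smallest deg-1 vertex = 2, p_2 = 6. Add edge {2,6}. Now deg[2]=0, deg[6]=2.
Step 3: smallest deg-1 vertex = 3, p_3 = 7. Add edge {3,7}. Now deg[3]=0, deg[7]=2.
Step 4: smallest deg-1 vertex = 4, p_4 = 6. Add edge {4,6}. Now deg[4]=0, deg[6]=1.
Step 5: smallest deg-1 vertex = 5, p_5 = 7. Add edge {5,7}. Now deg[5]=0, deg[7]=1.
Final: two remaining deg-1 vertices are 6, 7. Add edge {6,7}.

Answer: 1 4
2 6
3 7
4 6
5 7
6 7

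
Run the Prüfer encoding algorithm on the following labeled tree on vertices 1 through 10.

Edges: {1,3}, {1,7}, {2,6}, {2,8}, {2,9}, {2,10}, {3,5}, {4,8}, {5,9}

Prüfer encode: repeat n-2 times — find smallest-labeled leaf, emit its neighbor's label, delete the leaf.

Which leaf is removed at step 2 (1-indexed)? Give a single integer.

Step 1: current leaves = {4,6,7,10}. Remove leaf 4 (neighbor: 8).
Step 2: current leaves = {6,7,8,10}. Remove leaf 6 (neighbor: 2).

Answer: 6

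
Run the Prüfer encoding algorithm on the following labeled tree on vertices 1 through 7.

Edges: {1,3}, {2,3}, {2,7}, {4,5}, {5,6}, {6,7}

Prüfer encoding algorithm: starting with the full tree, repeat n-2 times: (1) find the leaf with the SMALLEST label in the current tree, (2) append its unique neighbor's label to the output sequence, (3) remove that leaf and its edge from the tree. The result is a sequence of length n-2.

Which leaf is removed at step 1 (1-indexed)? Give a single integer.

Answer: 1

Derivation:
Step 1: current leaves = {1,4}. Remove leaf 1 (neighbor: 3).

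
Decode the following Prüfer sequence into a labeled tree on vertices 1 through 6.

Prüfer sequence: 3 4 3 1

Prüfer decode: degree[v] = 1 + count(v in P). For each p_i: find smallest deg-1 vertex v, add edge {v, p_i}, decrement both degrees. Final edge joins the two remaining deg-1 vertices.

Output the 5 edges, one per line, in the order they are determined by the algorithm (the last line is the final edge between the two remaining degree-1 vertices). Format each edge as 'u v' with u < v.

Initial degrees: {1:2, 2:1, 3:3, 4:2, 5:1, 6:1}
Step 1: smallest deg-1 vertex = 2, p_1 = 3. Add edge {2,3}. Now deg[2]=0, deg[3]=2.
Step 2: smallest deg-1 vertex = 5, p_2 = 4. Add edge {4,5}. Now deg[5]=0, deg[4]=1.
Step 3: smallest deg-1 vertex = 4, p_3 = 3. Add edge {3,4}. Now deg[4]=0, deg[3]=1.
Step 4: smallest deg-1 vertex = 3, p_4 = 1. Add edge {1,3}. Now deg[3]=0, deg[1]=1.
Final: two remaining deg-1 vertices are 1, 6. Add edge {1,6}.

Answer: 2 3
4 5
3 4
1 3
1 6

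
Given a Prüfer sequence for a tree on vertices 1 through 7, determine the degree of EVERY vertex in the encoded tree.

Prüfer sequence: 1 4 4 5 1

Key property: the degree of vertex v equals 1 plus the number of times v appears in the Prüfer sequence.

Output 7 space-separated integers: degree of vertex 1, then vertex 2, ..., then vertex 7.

Answer: 3 1 1 3 2 1 1

Derivation:
p_1 = 1: count[1] becomes 1
p_2 = 4: count[4] becomes 1
p_3 = 4: count[4] becomes 2
p_4 = 5: count[5] becomes 1
p_5 = 1: count[1] becomes 2
Degrees (1 + count): deg[1]=1+2=3, deg[2]=1+0=1, deg[3]=1+0=1, deg[4]=1+2=3, deg[5]=1+1=2, deg[6]=1+0=1, deg[7]=1+0=1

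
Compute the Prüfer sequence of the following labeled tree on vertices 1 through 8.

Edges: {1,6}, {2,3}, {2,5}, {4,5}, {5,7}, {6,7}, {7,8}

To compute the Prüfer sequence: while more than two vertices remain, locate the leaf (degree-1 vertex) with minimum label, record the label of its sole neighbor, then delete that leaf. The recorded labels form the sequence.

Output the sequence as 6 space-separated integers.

Step 1: leaves = {1,3,4,8}. Remove smallest leaf 1, emit neighbor 6.
Step 2: leaves = {3,4,6,8}. Remove smallest leaf 3, emit neighbor 2.
Step 3: leaves = {2,4,6,8}. Remove smallest leaf 2, emit neighbor 5.
Step 4: leaves = {4,6,8}. Remove smallest leaf 4, emit neighbor 5.
Step 5: leaves = {5,6,8}. Remove smallest leaf 5, emit neighbor 7.
Step 6: leaves = {6,8}. Remove smallest leaf 6, emit neighbor 7.
Done: 2 vertices remain (7, 8). Sequence = [6 2 5 5 7 7]

Answer: 6 2 5 5 7 7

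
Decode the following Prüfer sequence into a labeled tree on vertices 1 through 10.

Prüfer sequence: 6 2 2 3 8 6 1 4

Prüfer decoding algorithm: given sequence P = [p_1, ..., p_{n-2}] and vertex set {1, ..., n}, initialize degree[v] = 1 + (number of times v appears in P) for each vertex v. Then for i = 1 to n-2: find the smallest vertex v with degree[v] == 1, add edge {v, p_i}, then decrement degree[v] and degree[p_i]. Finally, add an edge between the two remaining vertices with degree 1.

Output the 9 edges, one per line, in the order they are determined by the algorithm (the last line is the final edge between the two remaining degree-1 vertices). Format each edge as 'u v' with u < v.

Initial degrees: {1:2, 2:3, 3:2, 4:2, 5:1, 6:3, 7:1, 8:2, 9:1, 10:1}
Step 1: smallest deg-1 vertex = 5, p_1 = 6. Add edge {5,6}. Now deg[5]=0, deg[6]=2.
Step 2: smallest deg-1 vertex = 7, p_2 = 2. Add edge {2,7}. Now deg[7]=0, deg[2]=2.
Step 3: smallest deg-1 vertex = 9, p_3 = 2. Add edge {2,9}. Now deg[9]=0, deg[2]=1.
Step 4: smallest deg-1 vertex = 2, p_4 = 3. Add edge {2,3}. Now deg[2]=0, deg[3]=1.
Step 5: smallest deg-1 vertex = 3, p_5 = 8. Add edge {3,8}. Now deg[3]=0, deg[8]=1.
Step 6: smallest deg-1 vertex = 8, p_6 = 6. Add edge {6,8}. Now deg[8]=0, deg[6]=1.
Step 7: smallest deg-1 vertex = 6, p_7 = 1. Add edge {1,6}. Now deg[6]=0, deg[1]=1.
Step 8: smallest deg-1 vertex = 1, p_8 = 4. Add edge {1,4}. Now deg[1]=0, deg[4]=1.
Final: two remaining deg-1 vertices are 4, 10. Add edge {4,10}.

Answer: 5 6
2 7
2 9
2 3
3 8
6 8
1 6
1 4
4 10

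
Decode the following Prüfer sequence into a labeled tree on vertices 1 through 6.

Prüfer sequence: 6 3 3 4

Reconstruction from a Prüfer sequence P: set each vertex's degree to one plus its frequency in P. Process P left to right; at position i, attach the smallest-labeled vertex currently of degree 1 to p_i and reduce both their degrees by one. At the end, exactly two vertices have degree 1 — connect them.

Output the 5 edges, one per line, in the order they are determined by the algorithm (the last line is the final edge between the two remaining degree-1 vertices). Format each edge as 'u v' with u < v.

Answer: 1 6
2 3
3 5
3 4
4 6

Derivation:
Initial degrees: {1:1, 2:1, 3:3, 4:2, 5:1, 6:2}
Step 1: smallest deg-1 vertex = 1, p_1 = 6. Add edge {1,6}. Now deg[1]=0, deg[6]=1.
Step 2: smallest deg-1 vertex = 2, p_2 = 3. Add edge {2,3}. Now deg[2]=0, deg[3]=2.
Step 3: smallest deg-1 vertex = 5, p_3 = 3. Add edge {3,5}. Now deg[5]=0, deg[3]=1.
Step 4: smallest deg-1 vertex = 3, p_4 = 4. Add edge {3,4}. Now deg[3]=0, deg[4]=1.
Final: two remaining deg-1 vertices are 4, 6. Add edge {4,6}.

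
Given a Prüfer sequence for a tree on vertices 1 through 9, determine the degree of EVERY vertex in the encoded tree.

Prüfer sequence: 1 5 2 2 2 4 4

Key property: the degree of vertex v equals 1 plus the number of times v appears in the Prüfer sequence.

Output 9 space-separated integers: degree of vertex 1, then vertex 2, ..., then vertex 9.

Answer: 2 4 1 3 2 1 1 1 1

Derivation:
p_1 = 1: count[1] becomes 1
p_2 = 5: count[5] becomes 1
p_3 = 2: count[2] becomes 1
p_4 = 2: count[2] becomes 2
p_5 = 2: count[2] becomes 3
p_6 = 4: count[4] becomes 1
p_7 = 4: count[4] becomes 2
Degrees (1 + count): deg[1]=1+1=2, deg[2]=1+3=4, deg[3]=1+0=1, deg[4]=1+2=3, deg[5]=1+1=2, deg[6]=1+0=1, deg[7]=1+0=1, deg[8]=1+0=1, deg[9]=1+0=1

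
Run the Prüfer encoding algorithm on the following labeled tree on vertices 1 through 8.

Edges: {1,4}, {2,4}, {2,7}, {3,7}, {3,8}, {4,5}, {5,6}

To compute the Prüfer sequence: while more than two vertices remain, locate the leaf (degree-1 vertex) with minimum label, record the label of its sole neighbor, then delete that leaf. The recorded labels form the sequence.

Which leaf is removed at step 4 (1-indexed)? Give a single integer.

Answer: 4

Derivation:
Step 1: current leaves = {1,6,8}. Remove leaf 1 (neighbor: 4).
Step 2: current leaves = {6,8}. Remove leaf 6 (neighbor: 5).
Step 3: current leaves = {5,8}. Remove leaf 5 (neighbor: 4).
Step 4: current leaves = {4,8}. Remove leaf 4 (neighbor: 2).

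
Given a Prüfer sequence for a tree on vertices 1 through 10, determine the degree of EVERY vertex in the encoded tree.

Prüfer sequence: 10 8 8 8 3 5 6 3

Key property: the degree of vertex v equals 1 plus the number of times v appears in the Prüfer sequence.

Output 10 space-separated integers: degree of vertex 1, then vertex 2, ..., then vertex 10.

p_1 = 10: count[10] becomes 1
p_2 = 8: count[8] becomes 1
p_3 = 8: count[8] becomes 2
p_4 = 8: count[8] becomes 3
p_5 = 3: count[3] becomes 1
p_6 = 5: count[5] becomes 1
p_7 = 6: count[6] becomes 1
p_8 = 3: count[3] becomes 2
Degrees (1 + count): deg[1]=1+0=1, deg[2]=1+0=1, deg[3]=1+2=3, deg[4]=1+0=1, deg[5]=1+1=2, deg[6]=1+1=2, deg[7]=1+0=1, deg[8]=1+3=4, deg[9]=1+0=1, deg[10]=1+1=2

Answer: 1 1 3 1 2 2 1 4 1 2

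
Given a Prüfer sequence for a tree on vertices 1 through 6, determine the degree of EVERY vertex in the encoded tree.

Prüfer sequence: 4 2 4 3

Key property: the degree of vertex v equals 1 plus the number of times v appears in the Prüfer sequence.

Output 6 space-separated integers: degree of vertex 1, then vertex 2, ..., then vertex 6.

Answer: 1 2 2 3 1 1

Derivation:
p_1 = 4: count[4] becomes 1
p_2 = 2: count[2] becomes 1
p_3 = 4: count[4] becomes 2
p_4 = 3: count[3] becomes 1
Degrees (1 + count): deg[1]=1+0=1, deg[2]=1+1=2, deg[3]=1+1=2, deg[4]=1+2=3, deg[5]=1+0=1, deg[6]=1+0=1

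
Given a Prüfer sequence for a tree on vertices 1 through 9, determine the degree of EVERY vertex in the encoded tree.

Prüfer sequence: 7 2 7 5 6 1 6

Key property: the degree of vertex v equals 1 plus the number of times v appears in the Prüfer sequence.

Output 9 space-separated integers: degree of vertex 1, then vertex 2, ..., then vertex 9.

Answer: 2 2 1 1 2 3 3 1 1

Derivation:
p_1 = 7: count[7] becomes 1
p_2 = 2: count[2] becomes 1
p_3 = 7: count[7] becomes 2
p_4 = 5: count[5] becomes 1
p_5 = 6: count[6] becomes 1
p_6 = 1: count[1] becomes 1
p_7 = 6: count[6] becomes 2
Degrees (1 + count): deg[1]=1+1=2, deg[2]=1+1=2, deg[3]=1+0=1, deg[4]=1+0=1, deg[5]=1+1=2, deg[6]=1+2=3, deg[7]=1+2=3, deg[8]=1+0=1, deg[9]=1+0=1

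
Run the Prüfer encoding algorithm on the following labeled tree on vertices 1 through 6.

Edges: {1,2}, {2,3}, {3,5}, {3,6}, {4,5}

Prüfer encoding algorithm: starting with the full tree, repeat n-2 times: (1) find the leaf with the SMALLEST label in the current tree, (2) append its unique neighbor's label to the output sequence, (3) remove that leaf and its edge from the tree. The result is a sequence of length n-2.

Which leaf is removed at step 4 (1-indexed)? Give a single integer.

Step 1: current leaves = {1,4,6}. Remove leaf 1 (neighbor: 2).
Step 2: current leaves = {2,4,6}. Remove leaf 2 (neighbor: 3).
Step 3: current leaves = {4,6}. Remove leaf 4 (neighbor: 5).
Step 4: current leaves = {5,6}. Remove leaf 5 (neighbor: 3).

Answer: 5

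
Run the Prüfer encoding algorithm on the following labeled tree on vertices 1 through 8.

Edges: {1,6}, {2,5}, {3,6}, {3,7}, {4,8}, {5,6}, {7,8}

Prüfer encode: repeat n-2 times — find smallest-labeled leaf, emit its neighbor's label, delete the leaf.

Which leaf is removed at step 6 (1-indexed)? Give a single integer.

Step 1: current leaves = {1,2,4}. Remove leaf 1 (neighbor: 6).
Step 2: current leaves = {2,4}. Remove leaf 2 (neighbor: 5).
Step 3: current leaves = {4,5}. Remove leaf 4 (neighbor: 8).
Step 4: current leaves = {5,8}. Remove leaf 5 (neighbor: 6).
Step 5: current leaves = {6,8}. Remove leaf 6 (neighbor: 3).
Step 6: current leaves = {3,8}. Remove leaf 3 (neighbor: 7).

Answer: 3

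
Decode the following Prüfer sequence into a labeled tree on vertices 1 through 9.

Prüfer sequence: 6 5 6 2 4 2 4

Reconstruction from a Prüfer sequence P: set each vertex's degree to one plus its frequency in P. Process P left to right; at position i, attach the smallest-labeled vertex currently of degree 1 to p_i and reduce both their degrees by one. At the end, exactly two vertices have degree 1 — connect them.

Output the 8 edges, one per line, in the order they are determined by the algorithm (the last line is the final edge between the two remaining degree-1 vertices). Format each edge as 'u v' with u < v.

Answer: 1 6
3 5
5 6
2 6
4 7
2 8
2 4
4 9

Derivation:
Initial degrees: {1:1, 2:3, 3:1, 4:3, 5:2, 6:3, 7:1, 8:1, 9:1}
Step 1: smallest deg-1 vertex = 1, p_1 = 6. Add edge {1,6}. Now deg[1]=0, deg[6]=2.
Step 2: smallest deg-1 vertex = 3, p_2 = 5. Add edge {3,5}. Now deg[3]=0, deg[5]=1.
Step 3: smallest deg-1 vertex = 5, p_3 = 6. Add edge {5,6}. Now deg[5]=0, deg[6]=1.
Step 4: smallest deg-1 vertex = 6, p_4 = 2. Add edge {2,6}. Now deg[6]=0, deg[2]=2.
Step 5: smallest deg-1 vertex = 7, p_5 = 4. Add edge {4,7}. Now deg[7]=0, deg[4]=2.
Step 6: smallest deg-1 vertex = 8, p_6 = 2. Add edge {2,8}. Now deg[8]=0, deg[2]=1.
Step 7: smallest deg-1 vertex = 2, p_7 = 4. Add edge {2,4}. Now deg[2]=0, deg[4]=1.
Final: two remaining deg-1 vertices are 4, 9. Add edge {4,9}.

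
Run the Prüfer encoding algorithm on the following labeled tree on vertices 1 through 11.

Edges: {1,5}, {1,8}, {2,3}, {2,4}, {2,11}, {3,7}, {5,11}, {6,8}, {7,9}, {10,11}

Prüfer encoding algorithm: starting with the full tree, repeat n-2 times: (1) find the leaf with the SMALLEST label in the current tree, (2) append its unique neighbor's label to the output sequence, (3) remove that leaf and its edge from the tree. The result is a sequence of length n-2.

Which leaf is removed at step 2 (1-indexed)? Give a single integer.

Step 1: current leaves = {4,6,9,10}. Remove leaf 4 (neighbor: 2).
Step 2: current leaves = {6,9,10}. Remove leaf 6 (neighbor: 8).

Answer: 6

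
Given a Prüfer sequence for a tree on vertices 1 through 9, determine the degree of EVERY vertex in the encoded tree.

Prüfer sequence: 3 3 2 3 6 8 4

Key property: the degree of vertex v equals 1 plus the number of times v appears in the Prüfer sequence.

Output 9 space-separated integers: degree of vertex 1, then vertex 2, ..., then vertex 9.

Answer: 1 2 4 2 1 2 1 2 1

Derivation:
p_1 = 3: count[3] becomes 1
p_2 = 3: count[3] becomes 2
p_3 = 2: count[2] becomes 1
p_4 = 3: count[3] becomes 3
p_5 = 6: count[6] becomes 1
p_6 = 8: count[8] becomes 1
p_7 = 4: count[4] becomes 1
Degrees (1 + count): deg[1]=1+0=1, deg[2]=1+1=2, deg[3]=1+3=4, deg[4]=1+1=2, deg[5]=1+0=1, deg[6]=1+1=2, deg[7]=1+0=1, deg[8]=1+1=2, deg[9]=1+0=1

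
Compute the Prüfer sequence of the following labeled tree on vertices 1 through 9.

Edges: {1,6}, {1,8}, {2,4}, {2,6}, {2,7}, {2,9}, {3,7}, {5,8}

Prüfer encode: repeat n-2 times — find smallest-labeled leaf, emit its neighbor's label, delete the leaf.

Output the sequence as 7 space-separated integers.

Step 1: leaves = {3,4,5,9}. Remove smallest leaf 3, emit neighbor 7.
Step 2: leaves = {4,5,7,9}. Remove smallest leaf 4, emit neighbor 2.
Step 3: leaves = {5,7,9}. Remove smallest leaf 5, emit neighbor 8.
Step 4: leaves = {7,8,9}. Remove smallest leaf 7, emit neighbor 2.
Step 5: leaves = {8,9}. Remove smallest leaf 8, emit neighbor 1.
Step 6: leaves = {1,9}. Remove smallest leaf 1, emit neighbor 6.
Step 7: leaves = {6,9}. Remove smallest leaf 6, emit neighbor 2.
Done: 2 vertices remain (2, 9). Sequence = [7 2 8 2 1 6 2]

Answer: 7 2 8 2 1 6 2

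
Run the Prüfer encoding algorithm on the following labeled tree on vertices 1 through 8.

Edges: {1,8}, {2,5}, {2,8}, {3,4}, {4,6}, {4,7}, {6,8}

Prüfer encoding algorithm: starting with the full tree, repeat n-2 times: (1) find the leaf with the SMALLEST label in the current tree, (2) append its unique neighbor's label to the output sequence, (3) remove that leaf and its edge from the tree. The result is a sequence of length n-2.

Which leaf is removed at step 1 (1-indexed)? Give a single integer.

Answer: 1

Derivation:
Step 1: current leaves = {1,3,5,7}. Remove leaf 1 (neighbor: 8).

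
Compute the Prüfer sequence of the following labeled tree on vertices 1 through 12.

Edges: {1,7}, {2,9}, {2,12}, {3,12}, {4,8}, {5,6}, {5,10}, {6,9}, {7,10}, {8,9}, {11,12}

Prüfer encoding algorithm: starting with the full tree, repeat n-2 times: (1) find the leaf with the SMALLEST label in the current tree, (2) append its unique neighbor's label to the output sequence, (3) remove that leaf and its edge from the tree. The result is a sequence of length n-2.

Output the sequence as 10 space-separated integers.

Answer: 7 12 8 10 9 5 6 9 2 12

Derivation:
Step 1: leaves = {1,3,4,11}. Remove smallest leaf 1, emit neighbor 7.
Step 2: leaves = {3,4,7,11}. Remove smallest leaf 3, emit neighbor 12.
Step 3: leaves = {4,7,11}. Remove smallest leaf 4, emit neighbor 8.
Step 4: leaves = {7,8,11}. Remove smallest leaf 7, emit neighbor 10.
Step 5: leaves = {8,10,11}. Remove smallest leaf 8, emit neighbor 9.
Step 6: leaves = {10,11}. Remove smallest leaf 10, emit neighbor 5.
Step 7: leaves = {5,11}. Remove smallest leaf 5, emit neighbor 6.
Step 8: leaves = {6,11}. Remove smallest leaf 6, emit neighbor 9.
Step 9: leaves = {9,11}. Remove smallest leaf 9, emit neighbor 2.
Step 10: leaves = {2,11}. Remove smallest leaf 2, emit neighbor 12.
Done: 2 vertices remain (11, 12). Sequence = [7 12 8 10 9 5 6 9 2 12]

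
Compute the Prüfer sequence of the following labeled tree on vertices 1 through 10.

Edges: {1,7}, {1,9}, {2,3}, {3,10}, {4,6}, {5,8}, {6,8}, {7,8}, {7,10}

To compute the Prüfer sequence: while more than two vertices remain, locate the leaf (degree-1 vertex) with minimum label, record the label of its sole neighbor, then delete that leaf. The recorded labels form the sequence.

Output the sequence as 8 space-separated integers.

Answer: 3 10 6 8 8 7 1 7

Derivation:
Step 1: leaves = {2,4,5,9}. Remove smallest leaf 2, emit neighbor 3.
Step 2: leaves = {3,4,5,9}. Remove smallest leaf 3, emit neighbor 10.
Step 3: leaves = {4,5,9,10}. Remove smallest leaf 4, emit neighbor 6.
Step 4: leaves = {5,6,9,10}. Remove smallest leaf 5, emit neighbor 8.
Step 5: leaves = {6,9,10}. Remove smallest leaf 6, emit neighbor 8.
Step 6: leaves = {8,9,10}. Remove smallest leaf 8, emit neighbor 7.
Step 7: leaves = {9,10}. Remove smallest leaf 9, emit neighbor 1.
Step 8: leaves = {1,10}. Remove smallest leaf 1, emit neighbor 7.
Done: 2 vertices remain (7, 10). Sequence = [3 10 6 8 8 7 1 7]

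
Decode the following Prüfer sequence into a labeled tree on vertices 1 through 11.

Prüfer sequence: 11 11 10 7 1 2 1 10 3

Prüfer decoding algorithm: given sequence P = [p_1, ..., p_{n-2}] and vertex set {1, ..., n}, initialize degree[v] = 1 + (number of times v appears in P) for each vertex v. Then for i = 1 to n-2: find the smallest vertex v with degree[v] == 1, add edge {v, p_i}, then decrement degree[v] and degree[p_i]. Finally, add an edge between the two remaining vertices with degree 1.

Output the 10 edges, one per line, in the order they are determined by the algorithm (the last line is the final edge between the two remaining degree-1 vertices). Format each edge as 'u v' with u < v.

Initial degrees: {1:3, 2:2, 3:2, 4:1, 5:1, 6:1, 7:2, 8:1, 9:1, 10:3, 11:3}
Step 1: smallest deg-1 vertex = 4, p_1 = 11. Add edge {4,11}. Now deg[4]=0, deg[11]=2.
Step 2: smallest deg-1 vertex = 5, p_2 = 11. Add edge {5,11}. Now deg[5]=0, deg[11]=1.
Step 3: smallest deg-1 vertex = 6, p_3 = 10. Add edge {6,10}. Now deg[6]=0, deg[10]=2.
Step 4: smallest deg-1 vertex = 8, p_4 = 7. Add edge {7,8}. Now deg[8]=0, deg[7]=1.
Step 5: smallest deg-1 vertex = 7, p_5 = 1. Add edge {1,7}. Now deg[7]=0, deg[1]=2.
Step 6: smallest deg-1 vertex = 9, p_6 = 2. Add edge {2,9}. Now deg[9]=0, deg[2]=1.
Step 7: smallest deg-1 vertex = 2, p_7 = 1. Add edge {1,2}. Now deg[2]=0, deg[1]=1.
Step 8: smallest deg-1 vertex = 1, p_8 = 10. Add edge {1,10}. Now deg[1]=0, deg[10]=1.
Step 9: smallest deg-1 vertex = 10, p_9 = 3. Add edge {3,10}. Now deg[10]=0, deg[3]=1.
Final: two remaining deg-1 vertices are 3, 11. Add edge {3,11}.

Answer: 4 11
5 11
6 10
7 8
1 7
2 9
1 2
1 10
3 10
3 11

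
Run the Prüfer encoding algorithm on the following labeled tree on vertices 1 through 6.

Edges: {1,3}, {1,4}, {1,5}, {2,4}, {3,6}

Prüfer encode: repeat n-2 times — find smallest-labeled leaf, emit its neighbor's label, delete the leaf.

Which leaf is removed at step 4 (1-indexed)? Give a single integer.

Answer: 1

Derivation:
Step 1: current leaves = {2,5,6}. Remove leaf 2 (neighbor: 4).
Step 2: current leaves = {4,5,6}. Remove leaf 4 (neighbor: 1).
Step 3: current leaves = {5,6}. Remove leaf 5 (neighbor: 1).
Step 4: current leaves = {1,6}. Remove leaf 1 (neighbor: 3).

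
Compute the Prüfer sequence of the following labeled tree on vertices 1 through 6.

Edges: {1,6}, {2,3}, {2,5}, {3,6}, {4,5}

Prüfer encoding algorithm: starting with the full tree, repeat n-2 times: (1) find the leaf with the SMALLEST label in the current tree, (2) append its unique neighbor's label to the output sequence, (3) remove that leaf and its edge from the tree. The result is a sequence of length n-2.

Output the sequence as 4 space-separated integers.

Answer: 6 5 2 3

Derivation:
Step 1: leaves = {1,4}. Remove smallest leaf 1, emit neighbor 6.
Step 2: leaves = {4,6}. Remove smallest leaf 4, emit neighbor 5.
Step 3: leaves = {5,6}. Remove smallest leaf 5, emit neighbor 2.
Step 4: leaves = {2,6}. Remove smallest leaf 2, emit neighbor 3.
Done: 2 vertices remain (3, 6). Sequence = [6 5 2 3]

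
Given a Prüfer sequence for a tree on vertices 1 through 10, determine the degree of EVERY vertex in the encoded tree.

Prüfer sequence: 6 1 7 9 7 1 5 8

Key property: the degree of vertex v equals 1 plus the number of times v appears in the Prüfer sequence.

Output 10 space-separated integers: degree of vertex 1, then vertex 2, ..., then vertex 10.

p_1 = 6: count[6] becomes 1
p_2 = 1: count[1] becomes 1
p_3 = 7: count[7] becomes 1
p_4 = 9: count[9] becomes 1
p_5 = 7: count[7] becomes 2
p_6 = 1: count[1] becomes 2
p_7 = 5: count[5] becomes 1
p_8 = 8: count[8] becomes 1
Degrees (1 + count): deg[1]=1+2=3, deg[2]=1+0=1, deg[3]=1+0=1, deg[4]=1+0=1, deg[5]=1+1=2, deg[6]=1+1=2, deg[7]=1+2=3, deg[8]=1+1=2, deg[9]=1+1=2, deg[10]=1+0=1

Answer: 3 1 1 1 2 2 3 2 2 1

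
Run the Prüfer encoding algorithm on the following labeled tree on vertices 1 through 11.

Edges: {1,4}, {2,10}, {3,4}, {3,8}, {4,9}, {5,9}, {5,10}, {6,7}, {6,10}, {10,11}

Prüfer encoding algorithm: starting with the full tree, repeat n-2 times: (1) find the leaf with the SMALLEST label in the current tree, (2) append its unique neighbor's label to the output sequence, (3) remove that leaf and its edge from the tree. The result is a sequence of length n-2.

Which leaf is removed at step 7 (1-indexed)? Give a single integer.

Answer: 4

Derivation:
Step 1: current leaves = {1,2,7,8,11}. Remove leaf 1 (neighbor: 4).
Step 2: current leaves = {2,7,8,11}. Remove leaf 2 (neighbor: 10).
Step 3: current leaves = {7,8,11}. Remove leaf 7 (neighbor: 6).
Step 4: current leaves = {6,8,11}. Remove leaf 6 (neighbor: 10).
Step 5: current leaves = {8,11}. Remove leaf 8 (neighbor: 3).
Step 6: current leaves = {3,11}. Remove leaf 3 (neighbor: 4).
Step 7: current leaves = {4,11}. Remove leaf 4 (neighbor: 9).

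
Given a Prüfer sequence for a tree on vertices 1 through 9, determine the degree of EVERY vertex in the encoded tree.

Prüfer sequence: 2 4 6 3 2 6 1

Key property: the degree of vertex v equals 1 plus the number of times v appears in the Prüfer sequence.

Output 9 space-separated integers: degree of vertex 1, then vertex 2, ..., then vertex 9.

Answer: 2 3 2 2 1 3 1 1 1

Derivation:
p_1 = 2: count[2] becomes 1
p_2 = 4: count[4] becomes 1
p_3 = 6: count[6] becomes 1
p_4 = 3: count[3] becomes 1
p_5 = 2: count[2] becomes 2
p_6 = 6: count[6] becomes 2
p_7 = 1: count[1] becomes 1
Degrees (1 + count): deg[1]=1+1=2, deg[2]=1+2=3, deg[3]=1+1=2, deg[4]=1+1=2, deg[5]=1+0=1, deg[6]=1+2=3, deg[7]=1+0=1, deg[8]=1+0=1, deg[9]=1+0=1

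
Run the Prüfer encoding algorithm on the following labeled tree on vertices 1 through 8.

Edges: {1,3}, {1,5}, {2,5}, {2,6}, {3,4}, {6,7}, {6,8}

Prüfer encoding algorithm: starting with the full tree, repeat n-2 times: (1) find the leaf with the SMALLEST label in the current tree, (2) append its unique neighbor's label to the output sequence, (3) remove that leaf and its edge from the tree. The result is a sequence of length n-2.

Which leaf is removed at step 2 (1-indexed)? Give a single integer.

Step 1: current leaves = {4,7,8}. Remove leaf 4 (neighbor: 3).
Step 2: current leaves = {3,7,8}. Remove leaf 3 (neighbor: 1).

Answer: 3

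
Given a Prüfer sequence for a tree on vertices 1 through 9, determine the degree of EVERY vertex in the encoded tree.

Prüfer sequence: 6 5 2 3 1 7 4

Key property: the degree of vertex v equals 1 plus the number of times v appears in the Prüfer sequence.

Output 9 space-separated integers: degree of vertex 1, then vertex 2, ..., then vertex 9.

p_1 = 6: count[6] becomes 1
p_2 = 5: count[5] becomes 1
p_3 = 2: count[2] becomes 1
p_4 = 3: count[3] becomes 1
p_5 = 1: count[1] becomes 1
p_6 = 7: count[7] becomes 1
p_7 = 4: count[4] becomes 1
Degrees (1 + count): deg[1]=1+1=2, deg[2]=1+1=2, deg[3]=1+1=2, deg[4]=1+1=2, deg[5]=1+1=2, deg[6]=1+1=2, deg[7]=1+1=2, deg[8]=1+0=1, deg[9]=1+0=1

Answer: 2 2 2 2 2 2 2 1 1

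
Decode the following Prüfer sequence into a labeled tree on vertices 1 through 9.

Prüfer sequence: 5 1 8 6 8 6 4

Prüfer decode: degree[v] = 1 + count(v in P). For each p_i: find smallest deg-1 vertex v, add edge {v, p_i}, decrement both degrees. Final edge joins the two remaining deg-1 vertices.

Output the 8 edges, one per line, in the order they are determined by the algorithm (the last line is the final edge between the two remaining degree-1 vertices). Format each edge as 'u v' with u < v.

Initial degrees: {1:2, 2:1, 3:1, 4:2, 5:2, 6:3, 7:1, 8:3, 9:1}
Step 1: smallest deg-1 vertex = 2, p_1 = 5. Add edge {2,5}. Now deg[2]=0, deg[5]=1.
Step 2: smallest deg-1 vertex = 3, p_2 = 1. Add edge {1,3}. Now deg[3]=0, deg[1]=1.
Step 3: smallest deg-1 vertex = 1, p_3 = 8. Add edge {1,8}. Now deg[1]=0, deg[8]=2.
Step 4: smallest deg-1 vertex = 5, p_4 = 6. Add edge {5,6}. Now deg[5]=0, deg[6]=2.
Step 5: smallest deg-1 vertex = 7, p_5 = 8. Add edge {7,8}. Now deg[7]=0, deg[8]=1.
Step 6: smallest deg-1 vertex = 8, p_6 = 6. Add edge {6,8}. Now deg[8]=0, deg[6]=1.
Step 7: smallest deg-1 vertex = 6, p_7 = 4. Add edge {4,6}. Now deg[6]=0, deg[4]=1.
Final: two remaining deg-1 vertices are 4, 9. Add edge {4,9}.

Answer: 2 5
1 3
1 8
5 6
7 8
6 8
4 6
4 9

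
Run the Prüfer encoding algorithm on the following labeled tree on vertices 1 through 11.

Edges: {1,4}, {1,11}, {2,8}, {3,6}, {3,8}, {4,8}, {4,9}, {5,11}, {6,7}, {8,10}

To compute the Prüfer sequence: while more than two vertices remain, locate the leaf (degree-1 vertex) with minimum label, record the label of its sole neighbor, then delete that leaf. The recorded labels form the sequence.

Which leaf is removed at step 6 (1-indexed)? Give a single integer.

Step 1: current leaves = {2,5,7,9,10}. Remove leaf 2 (neighbor: 8).
Step 2: current leaves = {5,7,9,10}. Remove leaf 5 (neighbor: 11).
Step 3: current leaves = {7,9,10,11}. Remove leaf 7 (neighbor: 6).
Step 4: current leaves = {6,9,10,11}. Remove leaf 6 (neighbor: 3).
Step 5: current leaves = {3,9,10,11}. Remove leaf 3 (neighbor: 8).
Step 6: current leaves = {9,10,11}. Remove leaf 9 (neighbor: 4).

Answer: 9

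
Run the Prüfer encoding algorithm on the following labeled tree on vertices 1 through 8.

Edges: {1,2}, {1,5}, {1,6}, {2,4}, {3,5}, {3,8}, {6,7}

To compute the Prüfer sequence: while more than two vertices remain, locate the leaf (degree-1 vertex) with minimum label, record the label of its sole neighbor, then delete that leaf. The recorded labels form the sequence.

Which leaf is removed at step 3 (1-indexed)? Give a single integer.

Step 1: current leaves = {4,7,8}. Remove leaf 4 (neighbor: 2).
Step 2: current leaves = {2,7,8}. Remove leaf 2 (neighbor: 1).
Step 3: current leaves = {7,8}. Remove leaf 7 (neighbor: 6).

Answer: 7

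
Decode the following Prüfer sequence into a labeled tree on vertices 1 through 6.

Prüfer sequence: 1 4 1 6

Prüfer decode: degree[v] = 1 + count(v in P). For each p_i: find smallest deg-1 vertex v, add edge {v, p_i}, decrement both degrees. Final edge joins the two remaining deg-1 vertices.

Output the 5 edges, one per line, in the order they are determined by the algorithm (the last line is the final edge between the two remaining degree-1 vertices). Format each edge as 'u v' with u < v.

Answer: 1 2
3 4
1 4
1 6
5 6

Derivation:
Initial degrees: {1:3, 2:1, 3:1, 4:2, 5:1, 6:2}
Step 1: smallest deg-1 vertex = 2, p_1 = 1. Add edge {1,2}. Now deg[2]=0, deg[1]=2.
Step 2: smallest deg-1 vertex = 3, p_2 = 4. Add edge {3,4}. Now deg[3]=0, deg[4]=1.
Step 3: smallest deg-1 vertex = 4, p_3 = 1. Add edge {1,4}. Now deg[4]=0, deg[1]=1.
Step 4: smallest deg-1 vertex = 1, p_4 = 6. Add edge {1,6}. Now deg[1]=0, deg[6]=1.
Final: two remaining deg-1 vertices are 5, 6. Add edge {5,6}.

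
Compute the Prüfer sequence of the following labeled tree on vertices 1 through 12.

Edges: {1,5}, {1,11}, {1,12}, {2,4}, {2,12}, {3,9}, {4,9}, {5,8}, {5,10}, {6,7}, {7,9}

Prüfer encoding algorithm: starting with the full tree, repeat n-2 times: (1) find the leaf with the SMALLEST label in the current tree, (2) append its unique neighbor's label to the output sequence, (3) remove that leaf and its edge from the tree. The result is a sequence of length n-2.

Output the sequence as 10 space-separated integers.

Answer: 9 7 9 5 4 2 12 5 1 1

Derivation:
Step 1: leaves = {3,6,8,10,11}. Remove smallest leaf 3, emit neighbor 9.
Step 2: leaves = {6,8,10,11}. Remove smallest leaf 6, emit neighbor 7.
Step 3: leaves = {7,8,10,11}. Remove smallest leaf 7, emit neighbor 9.
Step 4: leaves = {8,9,10,11}. Remove smallest leaf 8, emit neighbor 5.
Step 5: leaves = {9,10,11}. Remove smallest leaf 9, emit neighbor 4.
Step 6: leaves = {4,10,11}. Remove smallest leaf 4, emit neighbor 2.
Step 7: leaves = {2,10,11}. Remove smallest leaf 2, emit neighbor 12.
Step 8: leaves = {10,11,12}. Remove smallest leaf 10, emit neighbor 5.
Step 9: leaves = {5,11,12}. Remove smallest leaf 5, emit neighbor 1.
Step 10: leaves = {11,12}. Remove smallest leaf 11, emit neighbor 1.
Done: 2 vertices remain (1, 12). Sequence = [9 7 9 5 4 2 12 5 1 1]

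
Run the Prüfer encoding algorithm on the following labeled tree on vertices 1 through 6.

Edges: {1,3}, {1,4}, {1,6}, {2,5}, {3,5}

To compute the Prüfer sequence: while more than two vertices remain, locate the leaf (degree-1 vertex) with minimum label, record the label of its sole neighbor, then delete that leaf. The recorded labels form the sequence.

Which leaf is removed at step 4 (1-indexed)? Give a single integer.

Step 1: current leaves = {2,4,6}. Remove leaf 2 (neighbor: 5).
Step 2: current leaves = {4,5,6}. Remove leaf 4 (neighbor: 1).
Step 3: current leaves = {5,6}. Remove leaf 5 (neighbor: 3).
Step 4: current leaves = {3,6}. Remove leaf 3 (neighbor: 1).

Answer: 3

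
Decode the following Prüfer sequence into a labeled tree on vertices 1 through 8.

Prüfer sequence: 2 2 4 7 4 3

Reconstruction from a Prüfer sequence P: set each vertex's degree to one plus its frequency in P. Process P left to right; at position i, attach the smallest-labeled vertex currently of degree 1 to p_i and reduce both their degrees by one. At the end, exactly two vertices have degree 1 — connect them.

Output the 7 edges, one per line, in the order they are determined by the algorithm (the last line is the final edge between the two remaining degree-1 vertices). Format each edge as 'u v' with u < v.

Answer: 1 2
2 5
2 4
6 7
4 7
3 4
3 8

Derivation:
Initial degrees: {1:1, 2:3, 3:2, 4:3, 5:1, 6:1, 7:2, 8:1}
Step 1: smallest deg-1 vertex = 1, p_1 = 2. Add edge {1,2}. Now deg[1]=0, deg[2]=2.
Step 2: smallest deg-1 vertex = 5, p_2 = 2. Add edge {2,5}. Now deg[5]=0, deg[2]=1.
Step 3: smallest deg-1 vertex = 2, p_3 = 4. Add edge {2,4}. Now deg[2]=0, deg[4]=2.
Step 4: smallest deg-1 vertex = 6, p_4 = 7. Add edge {6,7}. Now deg[6]=0, deg[7]=1.
Step 5: smallest deg-1 vertex = 7, p_5 = 4. Add edge {4,7}. Now deg[7]=0, deg[4]=1.
Step 6: smallest deg-1 vertex = 4, p_6 = 3. Add edge {3,4}. Now deg[4]=0, deg[3]=1.
Final: two remaining deg-1 vertices are 3, 8. Add edge {3,8}.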